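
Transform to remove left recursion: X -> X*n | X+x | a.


Left-recursive alternatives: X*n, X+x; non-recursive: a
Introduce X': X -> aX', X' -> *nX' | +xX' | ε


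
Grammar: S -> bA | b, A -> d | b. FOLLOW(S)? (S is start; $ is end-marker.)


$ ∈ FOLLOW(S). For each A -> αBβ: add FIRST(β)\{ε} to FOLLOW(B); if β nullable, add FOLLOW(A).
FOLLOW(S) = {$}


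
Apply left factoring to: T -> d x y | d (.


Common prefix: 'd'
Factored: T -> d T', T' -> x y | (


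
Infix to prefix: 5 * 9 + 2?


left-to-right (same/higher precedence on left): tree is (+ (* 5 9) 2)
Prefix: + * 5 9 2


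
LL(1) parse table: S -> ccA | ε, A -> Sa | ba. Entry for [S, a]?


For [S, a]: ε is nullable and 'a' ∈ FOLLOW(S)
Entry: S -> ε


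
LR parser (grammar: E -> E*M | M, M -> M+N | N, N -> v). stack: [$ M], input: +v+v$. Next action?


shift '+' to continue M -> M+N
Action: shift


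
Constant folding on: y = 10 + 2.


10 + 2 = 12 at compile time
Optimized: y = 12


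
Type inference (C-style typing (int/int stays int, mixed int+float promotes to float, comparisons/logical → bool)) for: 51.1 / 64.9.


Operand types: float / float
Rule: mixed int/float promotes to float; int/int stays int
Result type: float


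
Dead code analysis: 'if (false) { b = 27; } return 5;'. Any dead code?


condition is constant false, so the whole block is unreachable
Dead: 'if (false) { b = 27; }'


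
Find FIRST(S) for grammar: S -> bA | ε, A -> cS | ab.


Per alternative of S: FIRST(bA) = {b}; FIRST(ε) = {ε}
FIRST(S) = {b, ε}


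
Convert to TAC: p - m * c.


Break into single-operator statements:
t1 = m * c
t2 = p - t1


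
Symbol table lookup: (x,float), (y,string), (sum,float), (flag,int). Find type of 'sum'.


Lookup 'sum' → type float


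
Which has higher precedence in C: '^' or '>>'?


'>>' is shift (level 8); '^' is bitwise XOR (level 4)
Higher level binds tighter
'>>' has higher precedence than '^'


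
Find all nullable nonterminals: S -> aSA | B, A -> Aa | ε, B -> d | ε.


A nonterminal is nullable iff some alternative derives ε (directly, or every symbol in it is nullable)
Nullable: {A, B, S}


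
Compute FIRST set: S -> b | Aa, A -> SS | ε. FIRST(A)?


Per alternative of A: FIRST(SS) = {a, b}; FIRST(ε) = {ε}
FIRST(A) = {a, b, ε}


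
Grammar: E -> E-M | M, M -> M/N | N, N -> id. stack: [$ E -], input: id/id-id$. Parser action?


no handle ('E-' is not any RHS); shift 'id'
Action: shift


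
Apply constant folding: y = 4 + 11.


4 + 11 = 15 at compile time
Optimized: y = 15


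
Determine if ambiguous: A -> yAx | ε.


balanced y^n…x^n: each string has a unique parse
Unambiguous


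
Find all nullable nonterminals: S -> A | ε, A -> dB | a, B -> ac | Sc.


A nonterminal is nullable iff some alternative derives ε (directly, or every symbol in it is nullable)
Nullable: {S}


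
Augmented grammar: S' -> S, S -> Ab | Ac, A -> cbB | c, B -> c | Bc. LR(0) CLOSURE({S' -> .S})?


Start: S' -> .S
For each item with dot before a nonterminal B, add B -> .γ for every B-production
Closure: [S' -> .S, S -> .Ab, S -> .Ac, A -> .cbB, A -> .c]


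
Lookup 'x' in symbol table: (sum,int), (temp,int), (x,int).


Lookup 'x' → type int


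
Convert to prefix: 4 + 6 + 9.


left-to-right (same/higher precedence on left): tree is (+ (+ 4 6) 9)
Prefix: + + 4 6 9


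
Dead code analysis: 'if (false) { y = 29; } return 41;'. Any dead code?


condition is constant false, so the whole block is unreachable
Dead: 'if (false) { y = 29; }'


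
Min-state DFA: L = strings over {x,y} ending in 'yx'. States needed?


Track the longest suffix of input matching a prefix of 'yx': 3 classes (prefixes of length 0..2)
Minimal DFA: 3 states


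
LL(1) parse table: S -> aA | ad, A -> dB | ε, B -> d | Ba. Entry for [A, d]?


For [A, d]: 'd' ∈ FIRST(dB)
Entry: A -> dB


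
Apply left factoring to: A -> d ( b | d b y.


Common prefix: 'd'
Factored: A -> d A', A' -> ( b | b y


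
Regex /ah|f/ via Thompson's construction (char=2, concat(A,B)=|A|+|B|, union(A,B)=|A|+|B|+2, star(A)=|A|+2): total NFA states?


Syntax tree has 3 char leaf(s), 1 union(s), 0 star(s)
chars contribute 3×2 = 6; each union adds +2; each star adds +2
Total: 6 + 2 + 0 = 8 states


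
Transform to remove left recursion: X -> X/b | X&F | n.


Left-recursive alternatives: X/b, X&F; non-recursive: n
Introduce X': X -> nX', X' -> /bX' | &FX' | ε


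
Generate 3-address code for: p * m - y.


Break into single-operator statements:
t1 = p * m
t2 = t1 - y


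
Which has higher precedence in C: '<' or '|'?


'<' is relational (level 7); '|' is bitwise OR (level 3)
Higher level binds tighter
'<' has higher precedence than '|'


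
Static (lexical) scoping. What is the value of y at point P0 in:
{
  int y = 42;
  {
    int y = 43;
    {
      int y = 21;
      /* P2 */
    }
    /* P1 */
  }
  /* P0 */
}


y declared in the same block as P0
y = 42


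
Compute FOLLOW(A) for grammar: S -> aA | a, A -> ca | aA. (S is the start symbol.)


$ ∈ FOLLOW(S). For each A -> αBβ: add FIRST(β)\{ε} to FOLLOW(B); if β nullable, add FOLLOW(A).
FOLLOW(A) = {$}


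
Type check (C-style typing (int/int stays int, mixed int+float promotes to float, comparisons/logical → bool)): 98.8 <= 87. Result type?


Operand types: float <= int
Rule: comparison yields bool
Result type: bool


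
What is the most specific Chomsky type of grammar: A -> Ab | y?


Left-linear: every RHS is a terminal or one nonterminal followed by a terminal
Classification: Type 3 (Regular)


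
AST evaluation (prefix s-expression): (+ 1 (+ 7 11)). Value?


Evaluate inner: (+ 7 11) = 18
Evaluate root: (+ 1 18) = 19
Result: 19


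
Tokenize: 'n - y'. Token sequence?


Scan left to right, longest-match per lexeme
Tokens: ID(n), OP(-), ID(y)


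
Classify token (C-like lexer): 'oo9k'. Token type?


Pattern: letter/underscore followed by alphanumerics, not a keyword
Type: IDENTIFIER


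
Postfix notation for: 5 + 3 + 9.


Left to right (same or higher precedence on left)
Postfix: 5 3 + 9 +


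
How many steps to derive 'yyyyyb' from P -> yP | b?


Derivation: P => yP => yyP => yyyP => yyyyP => yyyyyP => yyyyyb
Steps: 6


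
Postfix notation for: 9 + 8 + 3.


Left to right (same or higher precedence on left)
Postfix: 9 8 + 3 +


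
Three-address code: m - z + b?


Break into single-operator statements:
t1 = m - z
t2 = t1 + b


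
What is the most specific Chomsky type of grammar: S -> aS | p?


Right-linear: every RHS is a terminal or a terminal followed by one nonterminal
Classification: Type 3 (Regular)


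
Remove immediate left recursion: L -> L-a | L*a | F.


Left-recursive alternatives: L-a, L*a; non-recursive: F
Introduce L': L -> FL', L' -> -aL' | *aL' | ε


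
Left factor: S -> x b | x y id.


Common prefix: 'x'
Factored: S -> x S', S' -> b | y id


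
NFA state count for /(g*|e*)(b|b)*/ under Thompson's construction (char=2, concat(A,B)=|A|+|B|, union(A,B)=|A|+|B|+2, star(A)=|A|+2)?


Syntax tree has 4 char leaf(s), 2 union(s), 3 star(s)
chars contribute 4×2 = 8; each union adds +2; each star adds +2
Total: 8 + 4 + 6 = 18 states


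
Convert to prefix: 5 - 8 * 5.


'*' binds tighter: tree is (- 5 (* 8 5))
Prefix: - 5 * 8 5


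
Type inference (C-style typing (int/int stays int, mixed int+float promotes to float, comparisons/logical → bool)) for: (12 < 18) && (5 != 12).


Operand types: bool && bool
Rule: logical operators take bool operands and yield bool
Result type: bool


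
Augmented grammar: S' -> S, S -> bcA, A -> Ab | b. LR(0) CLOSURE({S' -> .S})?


Start: S' -> .S
For each item with dot before a nonterminal B, add B -> .γ for every B-production
Closure: [S' -> .S, S -> .bcA]


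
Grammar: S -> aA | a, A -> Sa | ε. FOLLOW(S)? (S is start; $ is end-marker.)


$ ∈ FOLLOW(S). For each A -> αBβ: add FIRST(β)\{ε} to FOLLOW(B); if β nullable, add FOLLOW(A).
FOLLOW(S) = {$, a}


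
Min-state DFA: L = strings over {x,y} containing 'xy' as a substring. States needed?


KMP-style automaton: 2 progress states + 1 absorbing accept = 3
Minimal DFA: 3 states


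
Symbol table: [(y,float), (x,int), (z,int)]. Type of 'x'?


Lookup 'x' → type int


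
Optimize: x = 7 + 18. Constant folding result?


7 + 18 = 25 at compile time
Optimized: x = 25


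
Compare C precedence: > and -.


'-' is additive (level 9); '>' is relational (level 7)
Higher level binds tighter
'-' has higher precedence than '>'


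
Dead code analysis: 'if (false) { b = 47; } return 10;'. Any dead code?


condition is constant false, so the whole block is unreachable
Dead: 'if (false) { b = 47; }'


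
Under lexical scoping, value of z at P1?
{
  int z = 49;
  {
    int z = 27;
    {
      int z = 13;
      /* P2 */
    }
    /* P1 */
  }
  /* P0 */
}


z declared in the same block as P1
z = 27


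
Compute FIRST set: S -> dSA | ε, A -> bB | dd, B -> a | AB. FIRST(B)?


Per alternative of B: FIRST(a) = {a}; FIRST(AB) = {b, d}
FIRST(B) = {a, b, d}


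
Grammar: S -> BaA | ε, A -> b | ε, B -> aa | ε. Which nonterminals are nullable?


A nonterminal is nullable iff some alternative derives ε (directly, or every symbol in it is nullable)
Nullable: {A, B, S}


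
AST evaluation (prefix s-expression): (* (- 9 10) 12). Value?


Evaluate inner: (- 9 10) = -1
Evaluate root: (* -1 12) = -12
Result: -12


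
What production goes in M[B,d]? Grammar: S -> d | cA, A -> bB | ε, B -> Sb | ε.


For [B, d]: 'd' ∈ FIRST(Sb)
Entry: B -> Sb


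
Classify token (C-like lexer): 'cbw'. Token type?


Pattern: letter/underscore followed by alphanumerics, not a keyword
Type: IDENTIFIER


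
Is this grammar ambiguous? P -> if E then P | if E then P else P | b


dangling else: 'if E then if E then b else b' parses two ways
Ambiguous


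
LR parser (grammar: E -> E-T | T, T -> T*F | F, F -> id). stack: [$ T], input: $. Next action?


lookahead ∉ {*} so T won't extend; reduce E -> T
Action: reduce (E -> T)


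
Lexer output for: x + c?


Scan left to right, longest-match per lexeme
Tokens: ID(x), OP(+), ID(c)


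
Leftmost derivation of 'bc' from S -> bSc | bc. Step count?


Derivation: S => bc
Steps: 1


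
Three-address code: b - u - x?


Break into single-operator statements:
t1 = b - u
t2 = t1 - x


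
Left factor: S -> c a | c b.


Common prefix: 'c'
Factored: S -> c S', S' -> a | b


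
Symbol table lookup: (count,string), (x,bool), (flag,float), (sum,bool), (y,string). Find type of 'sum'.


Lookup 'sum' → type bool


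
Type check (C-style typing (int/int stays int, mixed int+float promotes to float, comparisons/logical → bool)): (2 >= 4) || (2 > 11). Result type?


Operand types: bool || bool
Rule: logical operators take bool operands and yield bool
Result type: bool


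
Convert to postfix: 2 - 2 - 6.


Left to right (same or higher precedence on left)
Postfix: 2 2 - 6 -


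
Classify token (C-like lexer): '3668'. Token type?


Pattern: digits only
Type: INTEGER_LITERAL


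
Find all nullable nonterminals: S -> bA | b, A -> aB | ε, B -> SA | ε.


A nonterminal is nullable iff some alternative derives ε (directly, or every symbol in it is nullable)
Nullable: {A, B}


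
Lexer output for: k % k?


Scan left to right, longest-match per lexeme
Tokens: ID(k), OP(%), ID(k)


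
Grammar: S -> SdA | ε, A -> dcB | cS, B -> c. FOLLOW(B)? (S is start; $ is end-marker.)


$ ∈ FOLLOW(S). For each A -> αBβ: add FIRST(β)\{ε} to FOLLOW(B); if β nullable, add FOLLOW(A).
FOLLOW(B) = {$, d}


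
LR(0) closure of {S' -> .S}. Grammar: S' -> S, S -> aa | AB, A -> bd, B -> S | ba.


Start: S' -> .S
For each item with dot before a nonterminal B, add B -> .γ for every B-production
Closure: [S' -> .S, S -> .aa, S -> .AB, A -> .bd]


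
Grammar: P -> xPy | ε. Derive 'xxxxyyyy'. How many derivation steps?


Derivation: P => xPy => xxPyy => xxxPyyy => xxxxPyyyy => xxxxyyyy
Steps: 5


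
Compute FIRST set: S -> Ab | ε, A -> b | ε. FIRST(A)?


Per alternative of A: FIRST(b) = {b}; FIRST(ε) = {ε}
FIRST(A) = {b, ε}


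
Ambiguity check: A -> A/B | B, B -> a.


precedence layered via separate nonterminal B: deterministic
Unambiguous


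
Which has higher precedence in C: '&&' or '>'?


'>' is relational (level 7); '&&' is logical AND (level 2)
Higher level binds tighter
'>' has higher precedence than '&&'


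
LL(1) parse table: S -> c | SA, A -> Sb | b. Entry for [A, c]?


For [A, c]: 'c' ∈ FIRST(Sb)
Entry: A -> Sb


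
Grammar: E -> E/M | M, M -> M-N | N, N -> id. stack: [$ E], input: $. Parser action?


start symbol E on stack, input exhausted
Action: accept


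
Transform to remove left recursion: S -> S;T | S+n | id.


Left-recursive alternatives: S;T, S+n; non-recursive: id
Introduce S': S -> idS', S' -> ;TS' | +nS' | ε


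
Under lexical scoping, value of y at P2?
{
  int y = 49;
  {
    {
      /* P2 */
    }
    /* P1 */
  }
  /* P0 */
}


P2's block does not declare y; resolves to the enclosing declaration at depth 0
y = 49


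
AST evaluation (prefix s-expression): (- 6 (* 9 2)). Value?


Evaluate inner: (* 9 2) = 18
Evaluate root: (- 6 18) = -12
Result: -12


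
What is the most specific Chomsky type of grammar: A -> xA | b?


Right-linear: every RHS is a terminal or a terminal followed by one nonterminal
Classification: Type 3 (Regular)


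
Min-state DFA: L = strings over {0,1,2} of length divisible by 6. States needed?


Track length mod 6: states 0..5, accept at 0
Minimal DFA: 6 states


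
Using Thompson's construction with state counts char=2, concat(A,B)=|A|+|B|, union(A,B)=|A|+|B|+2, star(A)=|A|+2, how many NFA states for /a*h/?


Syntax tree has 2 char leaf(s), 0 union(s), 1 star(s)
chars contribute 2×2 = 4; each union adds +2; each star adds +2
Total: 4 + 0 + 2 = 6 states


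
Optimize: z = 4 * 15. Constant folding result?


4 * 15 = 60 at compile time
Optimized: z = 60


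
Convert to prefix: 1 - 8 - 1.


left-to-right (same/higher precedence on left): tree is (- (- 1 8) 1)
Prefix: - - 1 8 1


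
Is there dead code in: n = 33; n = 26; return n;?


first assignment to n is overwritten before any read
Dead: 'n = 33'


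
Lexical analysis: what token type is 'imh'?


Pattern: letter/underscore followed by alphanumerics, not a keyword
Type: IDENTIFIER


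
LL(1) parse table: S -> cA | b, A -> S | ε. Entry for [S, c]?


For [S, c]: 'c' ∈ FIRST(cA)
Entry: S -> cA


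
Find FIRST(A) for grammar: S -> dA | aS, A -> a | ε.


Per alternative of A: FIRST(a) = {a}; FIRST(ε) = {ε}
FIRST(A) = {a, ε}


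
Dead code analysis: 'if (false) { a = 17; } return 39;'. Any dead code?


condition is constant false, so the whole block is unreachable
Dead: 'if (false) { a = 17; }'


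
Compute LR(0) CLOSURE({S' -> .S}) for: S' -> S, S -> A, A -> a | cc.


Start: S' -> .S
For each item with dot before a nonterminal B, add B -> .γ for every B-production
Closure: [S' -> .S, S -> .A, A -> .a, A -> .cc]


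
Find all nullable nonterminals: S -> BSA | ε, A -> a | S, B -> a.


A nonterminal is nullable iff some alternative derives ε (directly, or every symbol in it is nullable)
Nullable: {A, S}


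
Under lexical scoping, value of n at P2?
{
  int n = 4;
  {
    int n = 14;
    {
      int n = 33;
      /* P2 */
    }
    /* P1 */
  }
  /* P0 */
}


n declared in the same block as P2
n = 33


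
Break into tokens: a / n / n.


Scan left to right, longest-match per lexeme
Tokens: ID(a), OP(/), ID(n), OP(/), ID(n)


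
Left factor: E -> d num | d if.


Common prefix: 'd'
Factored: E -> d E', E' -> num | if


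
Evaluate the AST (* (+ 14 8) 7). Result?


Evaluate inner: (+ 14 8) = 22
Evaluate root: (* 22 7) = 154
Result: 154


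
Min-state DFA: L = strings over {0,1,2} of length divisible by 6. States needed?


Track length mod 6: states 0..5, accept at 0
Minimal DFA: 6 states


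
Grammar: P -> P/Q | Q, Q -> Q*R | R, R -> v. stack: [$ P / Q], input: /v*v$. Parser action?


handle 'P/Q' on top; lookahead ∈ FOLLOW(P) = {/, $}
Action: reduce (P -> P/Q)


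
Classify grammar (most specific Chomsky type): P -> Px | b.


Left-linear: every RHS is a terminal or one nonterminal followed by a terminal
Classification: Type 3 (Regular)


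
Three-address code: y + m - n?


Break into single-operator statements:
t1 = y + m
t2 = t1 - n


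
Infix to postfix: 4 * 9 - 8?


Left to right (same or higher precedence on left)
Postfix: 4 9 * 8 -


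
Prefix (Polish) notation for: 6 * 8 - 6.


left-to-right (same/higher precedence on left): tree is (- (* 6 8) 6)
Prefix: - * 6 8 6


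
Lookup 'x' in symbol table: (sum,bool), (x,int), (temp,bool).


Lookup 'x' → type int


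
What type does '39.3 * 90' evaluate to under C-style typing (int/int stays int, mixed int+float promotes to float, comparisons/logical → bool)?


Operand types: float * int
Rule: mixed int/float promotes to float; int/int stays int
Result type: float


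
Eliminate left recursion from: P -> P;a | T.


Left-recursive alternatives: P;a; non-recursive: T
Introduce P': P -> TP', P' -> ;aP' | ε


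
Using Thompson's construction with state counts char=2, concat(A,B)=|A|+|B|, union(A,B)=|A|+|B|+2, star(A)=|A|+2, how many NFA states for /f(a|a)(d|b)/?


Syntax tree has 5 char leaf(s), 2 union(s), 0 star(s)
chars contribute 5×2 = 10; each union adds +2; each star adds +2
Total: 10 + 4 + 0 = 14 states


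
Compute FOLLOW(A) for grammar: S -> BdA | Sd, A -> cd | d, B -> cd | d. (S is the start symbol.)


$ ∈ FOLLOW(S). For each A -> αBβ: add FIRST(β)\{ε} to FOLLOW(B); if β nullable, add FOLLOW(A).
FOLLOW(A) = {$, d}


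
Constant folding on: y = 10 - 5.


10 - 5 = 5 at compile time
Optimized: y = 5


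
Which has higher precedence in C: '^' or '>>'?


'>>' is shift (level 8); '^' is bitwise XOR (level 4)
Higher level binds tighter
'>>' has higher precedence than '^'


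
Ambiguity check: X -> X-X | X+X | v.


'v-v+v' has two parse trees (no precedence encoded between - and +)
Ambiguous


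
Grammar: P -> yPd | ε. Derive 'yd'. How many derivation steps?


Derivation: P => yPd => yd
Steps: 2


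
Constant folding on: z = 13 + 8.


13 + 8 = 21 at compile time
Optimized: z = 21


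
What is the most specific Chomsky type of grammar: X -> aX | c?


Right-linear: every RHS is a terminal or a terminal followed by one nonterminal
Classification: Type 3 (Regular)


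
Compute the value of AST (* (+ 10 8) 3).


Evaluate inner: (+ 10 8) = 18
Evaluate root: (* 18 3) = 54
Result: 54


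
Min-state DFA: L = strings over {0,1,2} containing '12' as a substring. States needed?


KMP-style automaton: 2 progress states + 1 absorbing accept = 3
Minimal DFA: 3 states


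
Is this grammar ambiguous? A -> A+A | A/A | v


'v+v/v' has two parse trees (no precedence encoded between + and /)
Ambiguous


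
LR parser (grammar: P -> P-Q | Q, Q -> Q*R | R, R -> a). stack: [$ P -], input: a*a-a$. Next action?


no handle ('P-' is not any RHS); shift 'a'
Action: shift


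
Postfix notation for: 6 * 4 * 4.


Left to right (same or higher precedence on left)
Postfix: 6 4 * 4 *


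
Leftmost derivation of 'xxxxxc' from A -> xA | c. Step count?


Derivation: A => xA => xxA => xxxA => xxxxA => xxxxxA => xxxxxc
Steps: 6


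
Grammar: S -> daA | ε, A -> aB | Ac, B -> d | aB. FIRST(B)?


Per alternative of B: FIRST(d) = {d}; FIRST(aB) = {a}
FIRST(B) = {a, d}


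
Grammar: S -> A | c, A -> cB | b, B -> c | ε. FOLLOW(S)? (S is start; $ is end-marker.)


$ ∈ FOLLOW(S). For each A -> αBβ: add FIRST(β)\{ε} to FOLLOW(B); if β nullable, add FOLLOW(A).
FOLLOW(S) = {$}


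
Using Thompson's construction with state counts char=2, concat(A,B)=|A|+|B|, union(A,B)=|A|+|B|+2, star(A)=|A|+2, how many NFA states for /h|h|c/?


Syntax tree has 3 char leaf(s), 2 union(s), 0 star(s)
chars contribute 3×2 = 6; each union adds +2; each star adds +2
Total: 6 + 4 + 0 = 10 states


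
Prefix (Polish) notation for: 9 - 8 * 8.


'*' binds tighter: tree is (- 9 (* 8 8))
Prefix: - 9 * 8 8


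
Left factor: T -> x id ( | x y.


Common prefix: 'x'
Factored: T -> x T', T' -> id ( | y


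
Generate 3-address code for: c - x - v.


Break into single-operator statements:
t1 = c - x
t2 = t1 - v


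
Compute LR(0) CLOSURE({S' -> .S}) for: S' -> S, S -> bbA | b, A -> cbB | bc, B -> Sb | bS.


Start: S' -> .S
For each item with dot before a nonterminal B, add B -> .γ for every B-production
Closure: [S' -> .S, S -> .bbA, S -> .b]


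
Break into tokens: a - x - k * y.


Scan left to right, longest-match per lexeme
Tokens: ID(a), OP(-), ID(x), OP(-), ID(k), OP(*), ID(y)


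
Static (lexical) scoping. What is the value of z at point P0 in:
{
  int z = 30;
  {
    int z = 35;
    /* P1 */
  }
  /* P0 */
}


z declared in the same block as P0
z = 30


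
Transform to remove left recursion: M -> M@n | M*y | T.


Left-recursive alternatives: M@n, M*y; non-recursive: T
Introduce M': M -> TM', M' -> @nM' | *yM' | ε


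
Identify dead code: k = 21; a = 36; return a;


k is assigned but never read
Dead: 'k = 21'


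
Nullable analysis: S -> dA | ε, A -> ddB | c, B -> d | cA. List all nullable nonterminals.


A nonterminal is nullable iff some alternative derives ε (directly, or every symbol in it is nullable)
Nullable: {S}


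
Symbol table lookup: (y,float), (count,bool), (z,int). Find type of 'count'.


Lookup 'count' → type bool


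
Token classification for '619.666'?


Pattern: digits with a decimal point
Type: FLOAT_LITERAL


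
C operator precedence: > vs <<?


'<<' is shift (level 8); '>' is relational (level 7)
Higher level binds tighter
'<<' has higher precedence than '>'


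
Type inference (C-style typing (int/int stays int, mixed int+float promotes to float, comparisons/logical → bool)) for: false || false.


Operand types: bool || bool
Rule: logical operators take bool operands and yield bool
Result type: bool


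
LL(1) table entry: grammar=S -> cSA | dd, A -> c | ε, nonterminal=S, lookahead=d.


For [S, d]: 'd' ∈ FIRST(dd)
Entry: S -> dd


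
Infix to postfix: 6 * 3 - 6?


Left to right (same or higher precedence on left)
Postfix: 6 3 * 6 -


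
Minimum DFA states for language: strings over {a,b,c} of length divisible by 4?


Track length mod 4: states 0..3, accept at 0
Minimal DFA: 4 states


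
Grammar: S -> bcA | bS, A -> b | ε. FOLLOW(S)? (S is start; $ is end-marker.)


$ ∈ FOLLOW(S). For each A -> αBβ: add FIRST(β)\{ε} to FOLLOW(B); if β nullable, add FOLLOW(A).
FOLLOW(S) = {$}


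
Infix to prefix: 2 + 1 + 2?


left-to-right (same/higher precedence on left): tree is (+ (+ 2 1) 2)
Prefix: + + 2 1 2


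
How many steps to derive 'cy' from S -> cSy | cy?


Derivation: S => cy
Steps: 1


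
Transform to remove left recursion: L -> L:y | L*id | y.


Left-recursive alternatives: L:y, L*id; non-recursive: y
Introduce L': L -> yL', L' -> :yL' | *idL' | ε


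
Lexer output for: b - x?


Scan left to right, longest-match per lexeme
Tokens: ID(b), OP(-), ID(x)


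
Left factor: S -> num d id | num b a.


Common prefix: 'num'
Factored: S -> num S', S' -> d id | b a


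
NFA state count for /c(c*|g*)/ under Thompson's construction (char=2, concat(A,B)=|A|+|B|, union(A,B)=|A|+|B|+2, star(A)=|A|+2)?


Syntax tree has 3 char leaf(s), 1 union(s), 2 star(s)
chars contribute 3×2 = 6; each union adds +2; each star adds +2
Total: 6 + 2 + 4 = 12 states


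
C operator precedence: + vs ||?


'+' is additive (level 9); '||' is logical OR (level 1)
Higher level binds tighter
'+' has higher precedence than '||'


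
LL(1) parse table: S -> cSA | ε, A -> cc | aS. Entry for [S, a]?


For [S, a]: ε is nullable and 'a' ∈ FOLLOW(S)
Entry: S -> ε


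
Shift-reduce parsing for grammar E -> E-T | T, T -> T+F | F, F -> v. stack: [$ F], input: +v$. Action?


'F' (not preceded by T+) is the handle for T -> F
Action: reduce (T -> F)


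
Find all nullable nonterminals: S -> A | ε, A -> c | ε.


A nonterminal is nullable iff some alternative derives ε (directly, or every symbol in it is nullable)
Nullable: {A, S}


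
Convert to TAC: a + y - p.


Break into single-operator statements:
t1 = a + y
t2 = t1 - p


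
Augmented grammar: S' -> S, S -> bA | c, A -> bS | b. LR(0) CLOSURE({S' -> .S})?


Start: S' -> .S
For each item with dot before a nonterminal B, add B -> .γ for every B-production
Closure: [S' -> .S, S -> .bA, S -> .c]


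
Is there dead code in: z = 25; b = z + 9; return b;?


z is read by b's definition; b is returned
No dead code


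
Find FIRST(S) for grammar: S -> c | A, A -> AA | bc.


Per alternative of S: FIRST(c) = {c}; FIRST(A) = {b}
FIRST(S) = {b, c}


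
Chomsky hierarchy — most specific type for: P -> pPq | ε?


Single nonterminal LHS, but p^n q^n is not regular
Classification: Type 2 (Context-Free)


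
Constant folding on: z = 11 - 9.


11 - 9 = 2 at compile time
Optimized: z = 2


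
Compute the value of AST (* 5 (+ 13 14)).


Evaluate inner: (+ 13 14) = 27
Evaluate root: (* 5 27) = 135
Result: 135


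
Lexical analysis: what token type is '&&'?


Pattern: operator symbol
Type: OPERATOR


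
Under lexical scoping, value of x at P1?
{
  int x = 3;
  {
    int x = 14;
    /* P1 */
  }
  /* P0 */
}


x declared in the same block as P1
x = 14


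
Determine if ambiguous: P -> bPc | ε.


balanced b^n…c^n: each string has a unique parse
Unambiguous


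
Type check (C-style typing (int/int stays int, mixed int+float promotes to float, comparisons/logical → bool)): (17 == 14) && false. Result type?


Operand types: bool && bool
Rule: logical operators take bool operands and yield bool
Result type: bool


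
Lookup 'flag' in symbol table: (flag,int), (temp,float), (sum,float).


Lookup 'flag' → type int


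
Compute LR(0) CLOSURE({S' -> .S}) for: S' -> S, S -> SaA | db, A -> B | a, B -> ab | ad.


Start: S' -> .S
For each item with dot before a nonterminal B, add B -> .γ for every B-production
Closure: [S' -> .S, S -> .SaA, S -> .db]


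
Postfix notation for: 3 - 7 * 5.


* has higher precedence, evaluate 7*5 first
Postfix: 3 7 5 * -


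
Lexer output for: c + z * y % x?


Scan left to right, longest-match per lexeme
Tokens: ID(c), OP(+), ID(z), OP(*), ID(y), OP(%), ID(x)


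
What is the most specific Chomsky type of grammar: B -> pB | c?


Right-linear: every RHS is a terminal or a terminal followed by one nonterminal
Classification: Type 3 (Regular)


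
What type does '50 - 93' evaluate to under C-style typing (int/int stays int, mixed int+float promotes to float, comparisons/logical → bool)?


Operand types: int - int
Rule: mixed int/float promotes to float; int/int stays int
Result type: int


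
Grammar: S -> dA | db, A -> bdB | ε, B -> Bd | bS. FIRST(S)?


Per alternative of S: FIRST(dA) = {d}; FIRST(db) = {d}
FIRST(S) = {d}


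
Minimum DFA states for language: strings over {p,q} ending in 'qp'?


Track the longest suffix of input matching a prefix of 'qp': 3 classes (prefixes of length 0..2)
Minimal DFA: 3 states


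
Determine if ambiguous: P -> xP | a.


right-linear, alternatives start with distinct terminals 'x' vs 'a': unique leftmost derivation
Unambiguous


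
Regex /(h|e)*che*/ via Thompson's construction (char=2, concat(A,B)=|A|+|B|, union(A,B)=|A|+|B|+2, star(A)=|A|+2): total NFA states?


Syntax tree has 5 char leaf(s), 1 union(s), 2 star(s)
chars contribute 5×2 = 10; each union adds +2; each star adds +2
Total: 10 + 2 + 4 = 16 states


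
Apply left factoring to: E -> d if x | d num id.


Common prefix: 'd'
Factored: E -> d E', E' -> if x | num id


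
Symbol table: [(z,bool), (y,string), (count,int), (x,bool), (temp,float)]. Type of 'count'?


Lookup 'count' → type int


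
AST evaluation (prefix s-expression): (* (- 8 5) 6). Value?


Evaluate inner: (- 8 5) = 3
Evaluate root: (* 3 6) = 18
Result: 18


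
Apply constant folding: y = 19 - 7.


19 - 7 = 12 at compile time
Optimized: y = 12


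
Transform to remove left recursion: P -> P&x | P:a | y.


Left-recursive alternatives: P&x, P:a; non-recursive: y
Introduce P': P -> yP', P' -> &xP' | :aP' | ε


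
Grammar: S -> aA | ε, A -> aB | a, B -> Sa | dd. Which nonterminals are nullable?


A nonterminal is nullable iff some alternative derives ε (directly, or every symbol in it is nullable)
Nullable: {S}


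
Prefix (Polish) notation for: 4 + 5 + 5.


left-to-right (same/higher precedence on left): tree is (+ (+ 4 5) 5)
Prefix: + + 4 5 5


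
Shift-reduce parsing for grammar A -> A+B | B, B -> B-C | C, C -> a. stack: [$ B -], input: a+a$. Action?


no handle; shift 'a'
Action: shift


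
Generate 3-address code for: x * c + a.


Break into single-operator statements:
t1 = x * c
t2 = t1 + a


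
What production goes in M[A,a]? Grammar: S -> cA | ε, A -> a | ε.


For [A, a]: 'a' ∈ FIRST(a)
Entry: A -> a


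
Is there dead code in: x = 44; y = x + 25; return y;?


x is read by y's definition; y is returned
No dead code


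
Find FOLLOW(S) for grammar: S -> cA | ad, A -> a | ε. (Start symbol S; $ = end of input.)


$ ∈ FOLLOW(S). For each A -> αBβ: add FIRST(β)\{ε} to FOLLOW(B); if β nullable, add FOLLOW(A).
FOLLOW(S) = {$}


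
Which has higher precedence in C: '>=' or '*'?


'*' is multiplicative (level 10); '>=' is relational (level 7)
Higher level binds tighter
'*' has higher precedence than '>='


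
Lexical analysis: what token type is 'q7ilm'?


Pattern: letter/underscore followed by alphanumerics, not a keyword
Type: IDENTIFIER


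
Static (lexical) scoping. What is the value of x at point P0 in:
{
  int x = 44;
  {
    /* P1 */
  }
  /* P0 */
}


x declared in the same block as P0
x = 44


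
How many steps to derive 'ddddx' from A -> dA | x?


Derivation: A => dA => ddA => dddA => ddddA => ddddx
Steps: 5


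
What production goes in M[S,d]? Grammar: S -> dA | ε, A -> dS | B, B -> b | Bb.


For [S, d]: 'd' ∈ FIRST(dA)
Entry: S -> dA


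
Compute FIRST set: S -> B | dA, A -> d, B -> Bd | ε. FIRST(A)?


Per alternative of A: FIRST(d) = {d}
FIRST(A) = {d}


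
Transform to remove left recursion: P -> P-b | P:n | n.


Left-recursive alternatives: P-b, P:n; non-recursive: n
Introduce P': P -> nP', P' -> -bP' | :nP' | ε


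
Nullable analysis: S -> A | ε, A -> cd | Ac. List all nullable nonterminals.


A nonterminal is nullable iff some alternative derives ε (directly, or every symbol in it is nullable)
Nullable: {S}


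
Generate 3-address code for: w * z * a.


Break into single-operator statements:
t1 = w * z
t2 = t1 * a


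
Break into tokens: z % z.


Scan left to right, longest-match per lexeme
Tokens: ID(z), OP(%), ID(z)


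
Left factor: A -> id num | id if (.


Common prefix: 'id'
Factored: A -> id A', A' -> num | if (


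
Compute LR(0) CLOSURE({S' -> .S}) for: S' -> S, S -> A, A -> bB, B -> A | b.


Start: S' -> .S
For each item with dot before a nonterminal B, add B -> .γ for every B-production
Closure: [S' -> .S, S -> .A, A -> .bB]


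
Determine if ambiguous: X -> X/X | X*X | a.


'a/a*a' has two parse trees (no precedence encoded between / and *)
Ambiguous


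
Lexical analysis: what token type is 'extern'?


Pattern: reserved word
Type: KEYWORD


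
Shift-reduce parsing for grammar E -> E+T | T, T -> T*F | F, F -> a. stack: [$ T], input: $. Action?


lookahead ∉ {*} so T won't extend; reduce E -> T
Action: reduce (E -> T)


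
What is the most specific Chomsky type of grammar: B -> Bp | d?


Left-linear: every RHS is a terminal or one nonterminal followed by a terminal
Classification: Type 3 (Regular)


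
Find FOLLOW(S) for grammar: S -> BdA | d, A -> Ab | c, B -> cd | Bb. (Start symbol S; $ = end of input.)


$ ∈ FOLLOW(S). For each A -> αBβ: add FIRST(β)\{ε} to FOLLOW(B); if β nullable, add FOLLOW(A).
FOLLOW(S) = {$}


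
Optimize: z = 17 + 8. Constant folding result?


17 + 8 = 25 at compile time
Optimized: z = 25


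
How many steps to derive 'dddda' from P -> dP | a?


Derivation: P => dP => ddP => dddP => ddddP => dddda
Steps: 5


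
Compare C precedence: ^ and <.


'<' is relational (level 7); '^' is bitwise XOR (level 4)
Higher level binds tighter
'<' has higher precedence than '^'


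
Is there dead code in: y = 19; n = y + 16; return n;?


y is read by n's definition; n is returned
No dead code


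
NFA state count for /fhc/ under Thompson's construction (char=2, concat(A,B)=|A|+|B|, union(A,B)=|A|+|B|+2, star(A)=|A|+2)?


Syntax tree has 3 char leaf(s), 0 union(s), 0 star(s)
chars contribute 3×2 = 6; each union adds +2; each star adds +2
Total: 6 + 0 + 0 = 6 states


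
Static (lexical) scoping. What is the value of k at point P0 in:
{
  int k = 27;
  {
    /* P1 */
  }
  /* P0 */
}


k declared in the same block as P0
k = 27


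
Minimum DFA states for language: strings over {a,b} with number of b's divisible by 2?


Track (count of b) mod 2: states 0..1, accept at 0
Minimal DFA: 2 states


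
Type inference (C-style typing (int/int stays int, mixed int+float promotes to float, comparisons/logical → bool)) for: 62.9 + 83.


Operand types: float + int
Rule: mixed int/float promotes to float; int/int stays int
Result type: float


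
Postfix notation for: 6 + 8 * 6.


* has higher precedence, evaluate 8*6 first
Postfix: 6 8 6 * +


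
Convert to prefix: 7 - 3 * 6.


'*' binds tighter: tree is (- 7 (* 3 6))
Prefix: - 7 * 3 6


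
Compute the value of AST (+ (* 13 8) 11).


Evaluate inner: (* 13 8) = 104
Evaluate root: (+ 104 11) = 115
Result: 115


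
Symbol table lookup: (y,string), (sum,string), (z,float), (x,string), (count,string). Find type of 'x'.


Lookup 'x' → type string


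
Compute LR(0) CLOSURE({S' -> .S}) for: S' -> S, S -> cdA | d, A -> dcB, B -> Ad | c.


Start: S' -> .S
For each item with dot before a nonterminal B, add B -> .γ for every B-production
Closure: [S' -> .S, S -> .cdA, S -> .d]


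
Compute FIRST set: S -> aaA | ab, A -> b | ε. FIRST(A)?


Per alternative of A: FIRST(b) = {b}; FIRST(ε) = {ε}
FIRST(A) = {b, ε}


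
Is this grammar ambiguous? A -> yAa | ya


balanced y^n…a^n: each string has a unique parse
Unambiguous


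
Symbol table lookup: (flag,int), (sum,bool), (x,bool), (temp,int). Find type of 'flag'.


Lookup 'flag' → type int


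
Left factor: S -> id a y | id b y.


Common prefix: 'id'
Factored: S -> id S', S' -> a y | b y


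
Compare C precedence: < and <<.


'<<' is shift (level 8); '<' is relational (level 7)
Higher level binds tighter
'<<' has higher precedence than '<'


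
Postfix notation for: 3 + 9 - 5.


Left to right (same or higher precedence on left)
Postfix: 3 9 + 5 -


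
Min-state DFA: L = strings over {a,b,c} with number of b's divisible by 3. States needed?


Track (count of b) mod 3: states 0..2, accept at 0
Minimal DFA: 3 states


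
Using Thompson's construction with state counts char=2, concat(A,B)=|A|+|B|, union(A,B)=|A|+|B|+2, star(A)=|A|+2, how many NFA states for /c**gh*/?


Syntax tree has 3 char leaf(s), 0 union(s), 3 star(s)
chars contribute 3×2 = 6; each union adds +2; each star adds +2
Total: 6 + 0 + 6 = 12 states


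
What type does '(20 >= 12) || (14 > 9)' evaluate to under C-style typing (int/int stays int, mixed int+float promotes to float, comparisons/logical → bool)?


Operand types: bool || bool
Rule: logical operators take bool operands and yield bool
Result type: bool


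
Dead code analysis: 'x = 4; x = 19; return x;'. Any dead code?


first assignment to x is overwritten before any read
Dead: 'x = 4'


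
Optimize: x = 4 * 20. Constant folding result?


4 * 20 = 80 at compile time
Optimized: x = 80


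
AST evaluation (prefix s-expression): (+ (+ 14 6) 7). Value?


Evaluate inner: (+ 14 6) = 20
Evaluate root: (+ 20 7) = 27
Result: 27


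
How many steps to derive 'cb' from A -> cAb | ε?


Derivation: A => cAb => cb
Steps: 2


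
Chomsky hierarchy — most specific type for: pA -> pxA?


LHS has context (more than one symbol) and |LHS| ≤ |RHS|
Classification: Type 1 (Context-Sensitive)


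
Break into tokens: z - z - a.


Scan left to right, longest-match per lexeme
Tokens: ID(z), OP(-), ID(z), OP(-), ID(a)


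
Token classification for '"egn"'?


Pattern: double-quoted sequence
Type: STRING_LITERAL


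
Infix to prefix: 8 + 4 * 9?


'*' binds tighter: tree is (+ 8 (* 4 9))
Prefix: + 8 * 4 9


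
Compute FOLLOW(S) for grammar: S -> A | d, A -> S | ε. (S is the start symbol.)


$ ∈ FOLLOW(S). For each A -> αBβ: add FIRST(β)\{ε} to FOLLOW(B); if β nullable, add FOLLOW(A).
FOLLOW(S) = {$}


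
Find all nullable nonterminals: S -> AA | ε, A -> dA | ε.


A nonterminal is nullable iff some alternative derives ε (directly, or every symbol in it is nullable)
Nullable: {A, S}


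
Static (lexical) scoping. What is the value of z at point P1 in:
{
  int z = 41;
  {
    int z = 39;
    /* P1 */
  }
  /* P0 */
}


z declared in the same block as P1
z = 39


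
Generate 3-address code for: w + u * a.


Break into single-operator statements:
t1 = u * a
t2 = w + t1


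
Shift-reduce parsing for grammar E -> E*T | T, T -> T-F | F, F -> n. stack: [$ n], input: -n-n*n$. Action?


'n' on top is the handle for F -> n
Action: reduce (F -> n)


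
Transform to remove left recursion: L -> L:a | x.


Left-recursive alternatives: L:a; non-recursive: x
Introduce L': L -> xL', L' -> :aL' | ε


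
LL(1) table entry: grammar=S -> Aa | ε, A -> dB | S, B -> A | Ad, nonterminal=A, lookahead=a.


For [A, a]: 'a' ∈ FIRST(S)
Entry: A -> S


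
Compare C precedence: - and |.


'-' is additive (level 9); '|' is bitwise OR (level 3)
Higher level binds tighter
'-' has higher precedence than '|'


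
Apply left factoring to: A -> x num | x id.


Common prefix: 'x'
Factored: A -> x A', A' -> num | id


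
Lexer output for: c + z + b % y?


Scan left to right, longest-match per lexeme
Tokens: ID(c), OP(+), ID(z), OP(+), ID(b), OP(%), ID(y)


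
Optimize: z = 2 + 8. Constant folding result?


2 + 8 = 10 at compile time
Optimized: z = 10


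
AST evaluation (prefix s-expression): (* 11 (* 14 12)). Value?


Evaluate inner: (* 14 12) = 168
Evaluate root: (* 11 168) = 1848
Result: 1848


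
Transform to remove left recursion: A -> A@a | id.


Left-recursive alternatives: A@a; non-recursive: id
Introduce A': A -> idA', A' -> @aA' | ε


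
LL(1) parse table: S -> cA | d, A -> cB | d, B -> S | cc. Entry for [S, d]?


For [S, d]: 'd' ∈ FIRST(d)
Entry: S -> d
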